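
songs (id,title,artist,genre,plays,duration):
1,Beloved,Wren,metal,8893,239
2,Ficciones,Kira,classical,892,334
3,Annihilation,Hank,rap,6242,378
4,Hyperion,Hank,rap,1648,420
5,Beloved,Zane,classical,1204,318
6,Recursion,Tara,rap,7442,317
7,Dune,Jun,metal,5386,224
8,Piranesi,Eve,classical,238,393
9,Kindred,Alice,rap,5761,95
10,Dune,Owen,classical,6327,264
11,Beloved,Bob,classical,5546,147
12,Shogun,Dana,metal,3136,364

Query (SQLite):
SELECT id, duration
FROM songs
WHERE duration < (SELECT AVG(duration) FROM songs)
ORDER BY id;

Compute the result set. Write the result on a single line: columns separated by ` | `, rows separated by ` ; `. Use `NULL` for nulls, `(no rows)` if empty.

Scalar subquery: AVG(duration) over all songs rows = 291.083333 (≈; comparison uses full precision).
Keep rows where duration < that value.

1 | 239 ; 7 | 224 ; 9 | 95 ; 10 | 264 ; 11 | 147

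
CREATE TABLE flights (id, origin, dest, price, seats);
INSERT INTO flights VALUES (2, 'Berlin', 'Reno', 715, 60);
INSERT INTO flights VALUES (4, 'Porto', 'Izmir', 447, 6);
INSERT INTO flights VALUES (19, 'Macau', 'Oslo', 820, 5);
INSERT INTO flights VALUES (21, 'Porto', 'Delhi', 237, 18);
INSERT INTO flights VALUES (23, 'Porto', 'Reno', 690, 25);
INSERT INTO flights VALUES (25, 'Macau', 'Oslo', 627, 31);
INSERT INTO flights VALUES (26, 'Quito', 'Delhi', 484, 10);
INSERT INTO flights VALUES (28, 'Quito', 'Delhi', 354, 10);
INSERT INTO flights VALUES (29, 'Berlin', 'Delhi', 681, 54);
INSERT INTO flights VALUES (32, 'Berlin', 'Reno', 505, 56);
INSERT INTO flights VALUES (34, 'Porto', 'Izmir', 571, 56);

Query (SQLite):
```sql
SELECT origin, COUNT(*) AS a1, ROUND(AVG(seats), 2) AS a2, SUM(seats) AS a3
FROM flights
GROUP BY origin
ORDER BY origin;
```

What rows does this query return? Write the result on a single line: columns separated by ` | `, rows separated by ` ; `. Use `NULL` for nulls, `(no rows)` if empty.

Group flights by origin.
Per group compute: COUNT(*), ROUND(AVG(seats), 2), SUM(seats).
  Berlin: ids {2, 29, 32} → COUNT(*)=3, ROUND(AVG(seats), 2)=56.67, SUM(seats)=170
  Macau: ids {19, 25} → COUNT(*)=2, ROUND(AVG(seats), 2)=18, SUM(seats)=36
  Porto: ids {4, 21, 23, 34} → COUNT(*)=4, ROUND(AVG(seats), 2)=26.25, SUM(seats)=105
  Quito: ids {26, 28} → COUNT(*)=2, ROUND(AVG(seats), 2)=10, SUM(seats)=20

Berlin | 3 | 56.67 | 170 ; Macau | 2 | 18 | 36 ; Porto | 4 | 26.25 | 105 ; Quito | 2 | 10 | 20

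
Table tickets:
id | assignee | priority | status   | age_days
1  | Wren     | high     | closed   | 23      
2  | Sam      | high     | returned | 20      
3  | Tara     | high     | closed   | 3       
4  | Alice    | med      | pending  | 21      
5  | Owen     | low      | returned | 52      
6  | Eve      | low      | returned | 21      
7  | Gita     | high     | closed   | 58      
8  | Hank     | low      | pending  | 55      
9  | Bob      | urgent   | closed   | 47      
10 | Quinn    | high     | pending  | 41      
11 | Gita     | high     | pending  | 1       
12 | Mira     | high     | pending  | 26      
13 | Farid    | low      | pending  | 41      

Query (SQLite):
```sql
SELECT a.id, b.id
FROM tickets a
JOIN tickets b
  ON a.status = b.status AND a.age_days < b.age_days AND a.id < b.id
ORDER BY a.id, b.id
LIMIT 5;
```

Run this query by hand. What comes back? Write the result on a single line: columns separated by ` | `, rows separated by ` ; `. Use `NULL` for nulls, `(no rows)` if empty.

Pairs (a,b) with same status, a.age_days < b.age_days, a.id < b.id.
status groups: closed:{1,3,7,9} pending:{4,8,10,11,12,13} returned:{2,5,6}
Ordered by (a.id, b.id); first 5.

1 | 7 ; 1 | 9 ; 2 | 5 ; 2 | 6 ; 3 | 7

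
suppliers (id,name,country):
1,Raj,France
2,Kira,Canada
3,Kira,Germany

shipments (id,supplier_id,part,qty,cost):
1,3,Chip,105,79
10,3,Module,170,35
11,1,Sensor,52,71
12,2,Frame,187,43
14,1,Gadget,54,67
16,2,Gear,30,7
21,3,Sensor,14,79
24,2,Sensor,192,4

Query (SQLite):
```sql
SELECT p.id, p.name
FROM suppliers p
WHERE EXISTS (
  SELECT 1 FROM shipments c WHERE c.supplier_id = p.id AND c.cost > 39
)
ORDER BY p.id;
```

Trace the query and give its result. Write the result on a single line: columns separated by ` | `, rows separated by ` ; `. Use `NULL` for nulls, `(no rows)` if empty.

1 | Raj ; 2 | Kira ; 3 | Kira

For each suppliers row, check whether any shipments with matching supplier_id has cost > 39.
Keep rows where that is true.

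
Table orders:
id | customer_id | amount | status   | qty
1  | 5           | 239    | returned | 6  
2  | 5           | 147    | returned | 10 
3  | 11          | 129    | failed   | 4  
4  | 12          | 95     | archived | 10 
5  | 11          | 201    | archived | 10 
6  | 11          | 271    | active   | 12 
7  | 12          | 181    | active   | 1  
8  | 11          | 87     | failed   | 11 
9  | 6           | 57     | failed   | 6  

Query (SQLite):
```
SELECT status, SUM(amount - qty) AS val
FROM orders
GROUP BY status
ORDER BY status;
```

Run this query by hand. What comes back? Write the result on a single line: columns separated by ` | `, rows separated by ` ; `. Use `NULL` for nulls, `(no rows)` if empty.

For each row compute amount - qty.
Group by status; take SUM of the expression per group.
  active: ids {6, 7} → SUM(amount - qty)=439
  archived: ids {4, 5} → SUM(amount - qty)=276
  failed: ids {3, 8, 9} → SUM(amount - qty)=252
  returned: ids {1, 2} → SUM(amount - qty)=370

active | 439 ; archived | 276 ; failed | 252 ; returned | 370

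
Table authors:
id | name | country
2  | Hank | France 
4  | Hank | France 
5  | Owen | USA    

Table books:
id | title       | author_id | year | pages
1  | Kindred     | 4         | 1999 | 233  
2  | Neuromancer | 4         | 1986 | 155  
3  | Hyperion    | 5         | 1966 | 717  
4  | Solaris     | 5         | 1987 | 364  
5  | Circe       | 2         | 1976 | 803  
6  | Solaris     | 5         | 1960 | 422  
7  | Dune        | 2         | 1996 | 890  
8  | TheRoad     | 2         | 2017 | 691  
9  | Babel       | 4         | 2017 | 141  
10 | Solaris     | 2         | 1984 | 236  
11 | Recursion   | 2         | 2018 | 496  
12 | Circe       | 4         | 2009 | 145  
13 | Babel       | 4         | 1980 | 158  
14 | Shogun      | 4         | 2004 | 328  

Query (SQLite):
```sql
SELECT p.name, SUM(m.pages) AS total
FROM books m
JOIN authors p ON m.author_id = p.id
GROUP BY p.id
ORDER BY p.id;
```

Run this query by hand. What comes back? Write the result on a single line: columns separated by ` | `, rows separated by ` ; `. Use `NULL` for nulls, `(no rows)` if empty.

Hank | 3116 ; Hank | 1160 ; Owen | 1503

Join each books row to its authors via author_id.
Group joined rows by authors.id; compute SUM(m.pages) per group.
  2: ids {5, 7, 8, 10, 11} → SUM(m.pages)=3116
  4: ids {1, 2, 9, 12, 13, 14} → SUM(m.pages)=1160
  5: ids {3, 4, 6} → SUM(m.pages)=1503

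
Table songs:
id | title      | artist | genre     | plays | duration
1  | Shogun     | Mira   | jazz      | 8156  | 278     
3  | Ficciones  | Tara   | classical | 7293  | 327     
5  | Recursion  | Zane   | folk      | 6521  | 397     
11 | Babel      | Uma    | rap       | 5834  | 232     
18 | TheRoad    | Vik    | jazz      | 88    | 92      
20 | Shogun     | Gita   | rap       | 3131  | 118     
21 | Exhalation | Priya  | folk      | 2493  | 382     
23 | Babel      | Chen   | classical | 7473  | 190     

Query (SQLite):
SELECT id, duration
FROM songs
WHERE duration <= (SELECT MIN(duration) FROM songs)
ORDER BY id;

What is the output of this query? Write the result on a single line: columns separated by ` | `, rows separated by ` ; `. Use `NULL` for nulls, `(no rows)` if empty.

18 | 92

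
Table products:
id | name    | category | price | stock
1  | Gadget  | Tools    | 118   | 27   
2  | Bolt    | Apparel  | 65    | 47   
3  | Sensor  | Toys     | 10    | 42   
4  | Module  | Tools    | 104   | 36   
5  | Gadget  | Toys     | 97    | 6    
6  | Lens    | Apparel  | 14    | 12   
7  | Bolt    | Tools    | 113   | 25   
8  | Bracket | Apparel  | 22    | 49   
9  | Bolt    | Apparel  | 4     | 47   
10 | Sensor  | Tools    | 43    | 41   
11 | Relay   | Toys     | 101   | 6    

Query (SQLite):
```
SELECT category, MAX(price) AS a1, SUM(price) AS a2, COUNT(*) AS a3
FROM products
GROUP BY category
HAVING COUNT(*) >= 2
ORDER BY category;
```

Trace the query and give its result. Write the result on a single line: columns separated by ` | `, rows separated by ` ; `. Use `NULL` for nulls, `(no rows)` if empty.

Apparel | 65 | 105 | 4 ; Tools | 118 | 378 | 4 ; Toys | 101 | 208 | 3

Group products by category.
Per group compute: MAX(price), SUM(price), COUNT(*).
HAVING: drop groups with fewer than 2 rows.
  Apparel: ids {2, 6, 8, 9} → MAX(price)=65, SUM(price)=105, COUNT(*)=4
  Tools: ids {1, 4, 7, 10} → MAX(price)=118, SUM(price)=378, COUNT(*)=4
  Toys: ids {3, 5, 11} → MAX(price)=101, SUM(price)=208, COUNT(*)=3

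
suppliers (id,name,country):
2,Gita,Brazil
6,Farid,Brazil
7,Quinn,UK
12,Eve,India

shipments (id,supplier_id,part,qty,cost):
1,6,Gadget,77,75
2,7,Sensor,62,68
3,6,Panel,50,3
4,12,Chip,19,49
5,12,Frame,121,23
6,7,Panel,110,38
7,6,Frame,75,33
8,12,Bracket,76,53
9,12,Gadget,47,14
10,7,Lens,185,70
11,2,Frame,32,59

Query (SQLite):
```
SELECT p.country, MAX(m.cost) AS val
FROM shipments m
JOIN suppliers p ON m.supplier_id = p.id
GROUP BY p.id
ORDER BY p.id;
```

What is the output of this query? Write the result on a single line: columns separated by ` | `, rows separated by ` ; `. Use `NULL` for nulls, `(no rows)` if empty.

Join each shipments row to its suppliers via supplier_id.
Group joined rows by suppliers.id; compute MAX(m.cost) per group.
  2: ids {11} → MAX(m.cost)=59
  6: ids {1, 3, 7} → MAX(m.cost)=75
  7: ids {2, 6, 10} → MAX(m.cost)=70
  12: ids {4, 5, 8, 9} → MAX(m.cost)=53

Brazil | 59 ; Brazil | 75 ; UK | 70 ; India | 53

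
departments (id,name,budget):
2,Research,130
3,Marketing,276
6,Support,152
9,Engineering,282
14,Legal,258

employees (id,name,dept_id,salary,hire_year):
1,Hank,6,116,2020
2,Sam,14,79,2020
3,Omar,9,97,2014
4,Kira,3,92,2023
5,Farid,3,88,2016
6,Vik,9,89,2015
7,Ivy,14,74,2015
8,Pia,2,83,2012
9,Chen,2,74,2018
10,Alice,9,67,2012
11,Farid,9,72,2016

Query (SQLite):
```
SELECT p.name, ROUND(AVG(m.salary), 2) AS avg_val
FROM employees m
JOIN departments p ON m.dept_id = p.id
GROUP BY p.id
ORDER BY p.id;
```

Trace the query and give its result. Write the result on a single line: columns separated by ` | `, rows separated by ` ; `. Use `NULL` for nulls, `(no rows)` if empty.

Join each employees row to its departments via dept_id.
Group joined rows by departments.id; compute ROUND(AVG(m.salary), 2) per group.
  2: ids {8, 9} → ROUND(AVG(m.salary), 2)=78.5
  3: ids {4, 5} → ROUND(AVG(m.salary), 2)=90
  6: ids {1} → ROUND(AVG(m.salary), 2)=116
  9: ids {3, 6, 10, 11} → ROUND(AVG(m.salary), 2)=81.25
  14: ids {2, 7} → ROUND(AVG(m.salary), 2)=76.5

Research | 78.5 ; Marketing | 90 ; Support | 116 ; Engineering | 81.25 ; Legal | 76.5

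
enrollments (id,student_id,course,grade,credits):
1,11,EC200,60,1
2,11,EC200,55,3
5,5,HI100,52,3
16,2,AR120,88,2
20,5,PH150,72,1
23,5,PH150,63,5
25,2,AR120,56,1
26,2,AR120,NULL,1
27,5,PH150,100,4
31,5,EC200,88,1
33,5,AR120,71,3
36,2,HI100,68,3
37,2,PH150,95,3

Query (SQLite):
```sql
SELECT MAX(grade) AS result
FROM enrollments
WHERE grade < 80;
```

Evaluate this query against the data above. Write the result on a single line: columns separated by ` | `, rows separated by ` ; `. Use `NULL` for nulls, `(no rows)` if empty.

Rows where grade < 80 → grade values: [60, 55, 52, 72, 63, 56, 71, 68].
MAX of non-NULL values = 72.

72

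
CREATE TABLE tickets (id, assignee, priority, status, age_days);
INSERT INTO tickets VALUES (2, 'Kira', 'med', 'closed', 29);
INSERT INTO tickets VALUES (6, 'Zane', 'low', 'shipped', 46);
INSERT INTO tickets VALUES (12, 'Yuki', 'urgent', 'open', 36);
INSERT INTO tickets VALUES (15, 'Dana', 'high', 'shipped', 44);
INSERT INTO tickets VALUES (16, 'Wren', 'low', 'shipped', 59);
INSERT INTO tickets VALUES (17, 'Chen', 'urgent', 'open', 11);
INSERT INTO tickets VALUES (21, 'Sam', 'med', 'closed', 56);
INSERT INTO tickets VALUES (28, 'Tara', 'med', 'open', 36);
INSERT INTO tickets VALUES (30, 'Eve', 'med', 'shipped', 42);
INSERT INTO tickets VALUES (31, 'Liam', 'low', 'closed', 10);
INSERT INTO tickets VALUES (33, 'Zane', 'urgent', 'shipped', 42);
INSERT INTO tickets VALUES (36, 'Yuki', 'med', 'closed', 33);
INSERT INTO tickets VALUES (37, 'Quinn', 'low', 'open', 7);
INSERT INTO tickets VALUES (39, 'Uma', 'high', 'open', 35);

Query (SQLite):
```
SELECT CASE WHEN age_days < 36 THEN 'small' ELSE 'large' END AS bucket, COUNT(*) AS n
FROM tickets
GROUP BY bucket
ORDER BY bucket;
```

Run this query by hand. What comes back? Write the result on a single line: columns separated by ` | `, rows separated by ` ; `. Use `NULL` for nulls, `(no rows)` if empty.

Bucket rows by age_days < 36 → 'small' else 'large'; count each bucket.

large | 8 ; small | 6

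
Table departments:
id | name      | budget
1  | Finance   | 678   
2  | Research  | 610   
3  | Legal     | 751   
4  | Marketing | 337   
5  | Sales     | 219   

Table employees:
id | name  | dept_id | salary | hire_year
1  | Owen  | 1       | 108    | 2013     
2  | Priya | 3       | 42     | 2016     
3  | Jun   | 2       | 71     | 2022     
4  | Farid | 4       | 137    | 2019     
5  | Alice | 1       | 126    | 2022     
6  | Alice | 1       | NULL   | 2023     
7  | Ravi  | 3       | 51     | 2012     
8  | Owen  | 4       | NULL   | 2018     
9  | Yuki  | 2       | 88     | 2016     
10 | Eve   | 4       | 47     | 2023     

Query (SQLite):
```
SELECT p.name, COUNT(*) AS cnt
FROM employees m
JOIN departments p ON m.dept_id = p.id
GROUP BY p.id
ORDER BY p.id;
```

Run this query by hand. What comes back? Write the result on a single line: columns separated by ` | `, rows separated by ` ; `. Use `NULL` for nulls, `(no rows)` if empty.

Finance | 3 ; Research | 2 ; Legal | 2 ; Marketing | 3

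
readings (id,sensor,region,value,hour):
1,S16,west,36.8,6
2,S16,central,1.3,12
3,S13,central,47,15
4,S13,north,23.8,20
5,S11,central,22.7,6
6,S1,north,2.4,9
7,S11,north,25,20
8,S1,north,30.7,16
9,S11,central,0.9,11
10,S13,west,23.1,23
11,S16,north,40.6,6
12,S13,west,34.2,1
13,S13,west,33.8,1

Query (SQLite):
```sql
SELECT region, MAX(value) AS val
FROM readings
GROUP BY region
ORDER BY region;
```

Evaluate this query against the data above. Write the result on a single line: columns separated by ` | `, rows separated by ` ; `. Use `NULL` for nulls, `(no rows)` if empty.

central | 47 ; north | 40.6 ; west | 36.8

Partition readings by region; compute MAX(value) within each group.
  central: ids {2, 3, 5, 9} → MAX(value)=47
  north: ids {4, 6, 7, 8, 11} → MAX(value)=40.6
  west: ids {1, 10, 12, 13} → MAX(value)=36.8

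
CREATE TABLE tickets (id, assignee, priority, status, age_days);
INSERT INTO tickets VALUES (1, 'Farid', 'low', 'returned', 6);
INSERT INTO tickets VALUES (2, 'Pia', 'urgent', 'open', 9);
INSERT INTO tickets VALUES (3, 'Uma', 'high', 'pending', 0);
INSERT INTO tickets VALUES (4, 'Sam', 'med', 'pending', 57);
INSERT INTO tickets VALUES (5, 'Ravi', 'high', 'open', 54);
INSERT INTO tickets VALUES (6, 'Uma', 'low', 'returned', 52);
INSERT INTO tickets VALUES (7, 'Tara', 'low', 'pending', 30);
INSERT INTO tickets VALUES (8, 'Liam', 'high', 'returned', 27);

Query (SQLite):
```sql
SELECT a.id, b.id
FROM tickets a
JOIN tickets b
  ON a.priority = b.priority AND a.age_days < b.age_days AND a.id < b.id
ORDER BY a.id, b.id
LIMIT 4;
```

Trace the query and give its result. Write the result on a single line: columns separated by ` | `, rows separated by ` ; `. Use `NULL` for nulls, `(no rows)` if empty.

Pairs (a,b) with same priority, a.age_days < b.age_days, a.id < b.id.
priority groups: high:{3,5,8} low:{1,6,7} med:{4} urgent:{2}
Ordered by (a.id, b.id); first 4.

1 | 6 ; 1 | 7 ; 3 | 5 ; 3 | 8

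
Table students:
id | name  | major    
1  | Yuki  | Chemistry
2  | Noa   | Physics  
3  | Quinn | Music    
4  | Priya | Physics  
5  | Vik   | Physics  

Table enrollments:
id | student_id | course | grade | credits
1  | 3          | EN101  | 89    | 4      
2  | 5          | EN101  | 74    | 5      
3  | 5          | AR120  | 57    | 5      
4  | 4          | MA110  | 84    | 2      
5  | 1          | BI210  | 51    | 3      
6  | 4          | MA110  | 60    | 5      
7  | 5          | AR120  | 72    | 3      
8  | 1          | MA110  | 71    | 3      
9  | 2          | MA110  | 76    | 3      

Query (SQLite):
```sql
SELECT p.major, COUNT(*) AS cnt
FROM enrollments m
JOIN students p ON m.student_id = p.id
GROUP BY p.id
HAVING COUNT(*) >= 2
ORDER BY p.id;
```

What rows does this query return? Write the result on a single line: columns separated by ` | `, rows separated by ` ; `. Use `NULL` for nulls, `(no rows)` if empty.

Chemistry | 2 ; Physics | 2 ; Physics | 3

Join each enrollments row to its students via student_id.
Group joined rows by students.id; compute COUNT(*) per group.
HAVING: keep groups with count ≥ 2.
  1: ids {5, 8} → COUNT(*)=2
  2: ids {9} → COUNT(*)=1
  3: ids {1} → COUNT(*)=1
  4: ids {4, 6} → COUNT(*)=2
  5: ids {2, 3, 7} → COUNT(*)=3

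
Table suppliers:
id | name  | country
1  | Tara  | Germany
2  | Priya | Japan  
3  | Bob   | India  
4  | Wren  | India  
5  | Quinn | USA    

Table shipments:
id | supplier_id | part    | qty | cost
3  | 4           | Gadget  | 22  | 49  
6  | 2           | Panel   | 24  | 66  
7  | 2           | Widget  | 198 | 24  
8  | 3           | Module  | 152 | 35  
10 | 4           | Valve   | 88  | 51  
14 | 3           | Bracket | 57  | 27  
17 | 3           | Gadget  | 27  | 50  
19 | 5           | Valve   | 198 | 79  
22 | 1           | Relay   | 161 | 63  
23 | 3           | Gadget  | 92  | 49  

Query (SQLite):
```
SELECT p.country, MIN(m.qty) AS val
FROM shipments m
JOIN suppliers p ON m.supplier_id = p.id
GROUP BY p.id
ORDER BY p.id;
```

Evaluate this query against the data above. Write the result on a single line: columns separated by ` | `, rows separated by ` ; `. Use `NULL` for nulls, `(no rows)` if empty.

Join each shipments row to its suppliers via supplier_id.
Group joined rows by suppliers.id; compute MIN(m.qty) per group.
  1: ids {22} → MIN(m.qty)=161
  2: ids {6, 7} → MIN(m.qty)=24
  3: ids {8, 14, 17, 23} → MIN(m.qty)=27
  4: ids {3, 10} → MIN(m.qty)=22
  5: ids {19} → MIN(m.qty)=198

Germany | 161 ; Japan | 24 ; India | 27 ; India | 22 ; USA | 198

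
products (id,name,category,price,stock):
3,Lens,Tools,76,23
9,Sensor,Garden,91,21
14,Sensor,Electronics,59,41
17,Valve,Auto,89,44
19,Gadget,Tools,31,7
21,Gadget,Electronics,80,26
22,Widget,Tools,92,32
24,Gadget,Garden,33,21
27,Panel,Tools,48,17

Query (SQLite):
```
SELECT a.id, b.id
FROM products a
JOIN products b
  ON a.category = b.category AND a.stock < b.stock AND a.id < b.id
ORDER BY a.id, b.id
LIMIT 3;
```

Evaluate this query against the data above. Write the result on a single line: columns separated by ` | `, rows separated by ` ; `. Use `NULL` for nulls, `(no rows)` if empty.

3 | 22 ; 19 | 22 ; 19 | 27

Pairs (a,b) with same category, a.stock < b.stock, a.id < b.id.
category groups: Auto:{17} Electronics:{14,21} Garden:{9,24} Tools:{3,19,22,27}
Ordered by (a.id, b.id); first 3.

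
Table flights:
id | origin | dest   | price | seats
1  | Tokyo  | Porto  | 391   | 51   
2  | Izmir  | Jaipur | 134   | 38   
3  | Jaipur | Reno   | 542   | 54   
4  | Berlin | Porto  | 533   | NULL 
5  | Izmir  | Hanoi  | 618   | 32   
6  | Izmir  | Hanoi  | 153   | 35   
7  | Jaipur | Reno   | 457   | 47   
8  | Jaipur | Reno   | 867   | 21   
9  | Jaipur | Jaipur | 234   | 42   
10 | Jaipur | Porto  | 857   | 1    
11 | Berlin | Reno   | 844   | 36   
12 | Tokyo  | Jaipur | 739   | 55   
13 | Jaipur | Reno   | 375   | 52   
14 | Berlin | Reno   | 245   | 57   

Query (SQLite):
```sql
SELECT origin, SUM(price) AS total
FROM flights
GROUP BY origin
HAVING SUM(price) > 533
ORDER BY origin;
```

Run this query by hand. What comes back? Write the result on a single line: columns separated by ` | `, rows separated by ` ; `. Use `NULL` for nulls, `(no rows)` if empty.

Berlin | 1622 ; Izmir | 905 ; Jaipur | 3332 ; Tokyo | 1130

Partition flights by origin; compute SUM(price) within each group.
HAVING: keep groups where SUM(price) > 533.
  Berlin: ids {4, 11, 14} → SUM(price)=1622
  Izmir: ids {2, 5, 6} → SUM(price)=905
  Jaipur: ids {3, 7, 8, 9, 10, 13} → SUM(price)=3332
  Tokyo: ids {1, 12} → SUM(price)=1130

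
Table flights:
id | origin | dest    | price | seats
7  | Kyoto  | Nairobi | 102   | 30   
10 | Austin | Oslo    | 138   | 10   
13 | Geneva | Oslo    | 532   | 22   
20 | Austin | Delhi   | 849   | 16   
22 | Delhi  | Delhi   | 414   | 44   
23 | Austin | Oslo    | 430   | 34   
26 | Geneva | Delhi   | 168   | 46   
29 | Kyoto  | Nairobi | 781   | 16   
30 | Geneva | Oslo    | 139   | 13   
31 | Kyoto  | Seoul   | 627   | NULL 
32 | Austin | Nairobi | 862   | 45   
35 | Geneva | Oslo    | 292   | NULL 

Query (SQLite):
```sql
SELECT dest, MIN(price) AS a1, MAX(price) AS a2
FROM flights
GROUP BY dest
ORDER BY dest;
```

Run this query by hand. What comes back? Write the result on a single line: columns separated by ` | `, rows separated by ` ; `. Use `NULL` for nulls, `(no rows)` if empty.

Delhi | 168 | 849 ; Nairobi | 102 | 862 ; Oslo | 138 | 532 ; Seoul | 627 | 627

Group flights by dest.
Per group compute: MIN(price), MAX(price).
  Delhi: ids {20, 22, 26} → MIN(price)=168, MAX(price)=849
  Nairobi: ids {7, 29, 32} → MIN(price)=102, MAX(price)=862
  Oslo: ids {10, 13, 23, 30, 35} → MIN(price)=138, MAX(price)=532
  Seoul: ids {31} → MIN(price)=627, MAX(price)=627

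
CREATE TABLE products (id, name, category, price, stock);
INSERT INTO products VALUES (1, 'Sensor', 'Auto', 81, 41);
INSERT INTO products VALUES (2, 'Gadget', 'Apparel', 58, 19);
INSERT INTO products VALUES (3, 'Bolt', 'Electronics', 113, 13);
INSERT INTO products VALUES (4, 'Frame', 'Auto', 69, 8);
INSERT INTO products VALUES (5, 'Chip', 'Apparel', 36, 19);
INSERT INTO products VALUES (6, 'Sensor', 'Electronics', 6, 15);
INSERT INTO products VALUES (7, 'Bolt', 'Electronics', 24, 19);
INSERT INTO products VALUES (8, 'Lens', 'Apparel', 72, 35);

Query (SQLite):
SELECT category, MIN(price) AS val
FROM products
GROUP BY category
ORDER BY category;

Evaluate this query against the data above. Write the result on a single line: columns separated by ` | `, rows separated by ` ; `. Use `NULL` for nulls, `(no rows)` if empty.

Partition products by category; compute MIN(price) within each group.
  Apparel: ids {2, 5, 8} → MIN(price)=36
  Auto: ids {1, 4} → MIN(price)=69
  Electronics: ids {3, 6, 7} → MIN(price)=6

Apparel | 36 ; Auto | 69 ; Electronics | 6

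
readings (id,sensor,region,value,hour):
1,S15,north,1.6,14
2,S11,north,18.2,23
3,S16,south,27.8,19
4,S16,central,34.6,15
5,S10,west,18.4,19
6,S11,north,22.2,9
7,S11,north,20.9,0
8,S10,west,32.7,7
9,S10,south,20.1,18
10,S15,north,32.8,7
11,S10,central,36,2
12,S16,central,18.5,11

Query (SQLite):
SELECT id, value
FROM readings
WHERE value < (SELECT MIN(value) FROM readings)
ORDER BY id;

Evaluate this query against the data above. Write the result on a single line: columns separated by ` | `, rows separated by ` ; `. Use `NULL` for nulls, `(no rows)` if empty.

Scalar subquery: MIN(value) over all readings rows = 1.6.
Keep rows where value < that value.

(no rows)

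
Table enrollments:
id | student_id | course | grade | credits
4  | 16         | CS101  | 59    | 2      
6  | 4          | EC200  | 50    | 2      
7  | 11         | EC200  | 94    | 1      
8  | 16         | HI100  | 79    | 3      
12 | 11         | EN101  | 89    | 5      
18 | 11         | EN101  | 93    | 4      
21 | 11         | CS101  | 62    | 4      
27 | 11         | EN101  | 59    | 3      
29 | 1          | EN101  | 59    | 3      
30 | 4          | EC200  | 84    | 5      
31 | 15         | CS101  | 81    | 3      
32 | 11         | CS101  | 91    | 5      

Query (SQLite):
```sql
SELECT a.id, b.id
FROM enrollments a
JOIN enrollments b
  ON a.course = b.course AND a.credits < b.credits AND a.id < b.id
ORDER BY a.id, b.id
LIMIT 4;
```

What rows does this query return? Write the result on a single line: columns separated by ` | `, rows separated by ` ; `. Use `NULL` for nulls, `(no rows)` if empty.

4 | 21 ; 4 | 31 ; 4 | 32 ; 6 | 30

Pairs (a,b) with same course, a.credits < b.credits, a.id < b.id.
course groups: CS101:{4,21,31,32} EC200:{6,7,30} EN101:{12,18,27,29} HI100:{8}
Ordered by (a.id, b.id); first 4.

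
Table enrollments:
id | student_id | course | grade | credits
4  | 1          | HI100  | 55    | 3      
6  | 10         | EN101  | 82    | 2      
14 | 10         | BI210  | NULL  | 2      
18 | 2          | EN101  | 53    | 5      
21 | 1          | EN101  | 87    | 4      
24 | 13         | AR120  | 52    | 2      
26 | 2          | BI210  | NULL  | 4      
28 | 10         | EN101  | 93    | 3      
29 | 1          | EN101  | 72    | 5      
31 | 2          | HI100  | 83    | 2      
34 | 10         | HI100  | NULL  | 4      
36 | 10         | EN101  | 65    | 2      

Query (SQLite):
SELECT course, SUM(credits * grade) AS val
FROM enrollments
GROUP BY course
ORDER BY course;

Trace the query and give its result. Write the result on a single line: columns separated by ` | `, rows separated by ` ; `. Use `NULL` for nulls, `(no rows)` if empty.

AR120 | 104 ; BI210 | NULL ; EN101 | 1546 ; HI100 | 331

For each row compute credits * grade.
Group by course; take SUM of the expression per group.
  AR120: ids {24} → SUM(credits * grade)=104
  BI210: ids {14, 26} → SUM(credits * grade)=NULL
  EN101: ids {6, 18, 21, 28, 29, 36} → SUM(credits * grade)=1546
  HI100: ids {4, 31, 34} → SUM(credits * grade)=331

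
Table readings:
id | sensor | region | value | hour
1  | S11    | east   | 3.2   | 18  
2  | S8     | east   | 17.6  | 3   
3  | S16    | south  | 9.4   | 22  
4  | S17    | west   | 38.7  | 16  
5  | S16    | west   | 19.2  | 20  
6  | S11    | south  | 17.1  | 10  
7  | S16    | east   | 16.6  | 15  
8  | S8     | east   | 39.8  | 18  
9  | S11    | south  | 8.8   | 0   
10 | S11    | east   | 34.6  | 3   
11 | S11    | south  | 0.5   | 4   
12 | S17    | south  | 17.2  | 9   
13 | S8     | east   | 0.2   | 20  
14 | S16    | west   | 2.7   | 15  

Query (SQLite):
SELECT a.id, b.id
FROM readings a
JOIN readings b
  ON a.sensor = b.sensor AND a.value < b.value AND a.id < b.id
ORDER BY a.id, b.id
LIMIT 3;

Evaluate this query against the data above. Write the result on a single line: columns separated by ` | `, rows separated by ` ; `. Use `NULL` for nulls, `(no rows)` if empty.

Pairs (a,b) with same sensor, a.value < b.value, a.id < b.id.
sensor groups: S11:{1,6,9,10,11} S16:{3,5,7,14} S17:{4,12} S8:{2,8,13}
Ordered by (a.id, b.id); first 3.

1 | 6 ; 1 | 9 ; 1 | 10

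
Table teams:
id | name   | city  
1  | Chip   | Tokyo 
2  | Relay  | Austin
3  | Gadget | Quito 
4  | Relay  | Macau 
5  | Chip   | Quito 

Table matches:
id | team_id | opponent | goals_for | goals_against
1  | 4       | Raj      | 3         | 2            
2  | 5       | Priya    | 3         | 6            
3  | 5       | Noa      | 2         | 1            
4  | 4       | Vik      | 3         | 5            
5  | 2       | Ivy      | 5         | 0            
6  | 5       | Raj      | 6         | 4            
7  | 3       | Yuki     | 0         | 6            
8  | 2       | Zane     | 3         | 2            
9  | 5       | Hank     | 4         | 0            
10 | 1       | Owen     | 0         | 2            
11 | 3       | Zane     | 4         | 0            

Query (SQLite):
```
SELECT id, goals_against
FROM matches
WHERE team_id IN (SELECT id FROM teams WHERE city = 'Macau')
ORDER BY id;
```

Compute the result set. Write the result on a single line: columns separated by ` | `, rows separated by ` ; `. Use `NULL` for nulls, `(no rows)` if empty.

1 | 2 ; 4 | 5

Inner query: teams.id where city = 'Macau'.
Outer: keep matches rows whose team_id is in that set.
Inner query → {4}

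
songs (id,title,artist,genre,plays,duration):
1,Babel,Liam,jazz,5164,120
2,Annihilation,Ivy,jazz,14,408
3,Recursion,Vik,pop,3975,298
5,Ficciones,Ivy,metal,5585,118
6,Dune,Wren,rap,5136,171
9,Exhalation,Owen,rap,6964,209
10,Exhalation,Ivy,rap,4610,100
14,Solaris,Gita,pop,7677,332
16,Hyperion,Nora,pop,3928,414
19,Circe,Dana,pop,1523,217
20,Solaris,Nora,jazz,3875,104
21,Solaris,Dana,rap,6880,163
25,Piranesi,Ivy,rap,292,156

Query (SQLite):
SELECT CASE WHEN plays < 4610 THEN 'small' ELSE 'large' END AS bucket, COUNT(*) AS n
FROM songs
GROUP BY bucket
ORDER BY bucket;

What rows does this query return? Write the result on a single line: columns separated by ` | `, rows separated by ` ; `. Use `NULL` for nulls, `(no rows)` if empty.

large | 7 ; small | 6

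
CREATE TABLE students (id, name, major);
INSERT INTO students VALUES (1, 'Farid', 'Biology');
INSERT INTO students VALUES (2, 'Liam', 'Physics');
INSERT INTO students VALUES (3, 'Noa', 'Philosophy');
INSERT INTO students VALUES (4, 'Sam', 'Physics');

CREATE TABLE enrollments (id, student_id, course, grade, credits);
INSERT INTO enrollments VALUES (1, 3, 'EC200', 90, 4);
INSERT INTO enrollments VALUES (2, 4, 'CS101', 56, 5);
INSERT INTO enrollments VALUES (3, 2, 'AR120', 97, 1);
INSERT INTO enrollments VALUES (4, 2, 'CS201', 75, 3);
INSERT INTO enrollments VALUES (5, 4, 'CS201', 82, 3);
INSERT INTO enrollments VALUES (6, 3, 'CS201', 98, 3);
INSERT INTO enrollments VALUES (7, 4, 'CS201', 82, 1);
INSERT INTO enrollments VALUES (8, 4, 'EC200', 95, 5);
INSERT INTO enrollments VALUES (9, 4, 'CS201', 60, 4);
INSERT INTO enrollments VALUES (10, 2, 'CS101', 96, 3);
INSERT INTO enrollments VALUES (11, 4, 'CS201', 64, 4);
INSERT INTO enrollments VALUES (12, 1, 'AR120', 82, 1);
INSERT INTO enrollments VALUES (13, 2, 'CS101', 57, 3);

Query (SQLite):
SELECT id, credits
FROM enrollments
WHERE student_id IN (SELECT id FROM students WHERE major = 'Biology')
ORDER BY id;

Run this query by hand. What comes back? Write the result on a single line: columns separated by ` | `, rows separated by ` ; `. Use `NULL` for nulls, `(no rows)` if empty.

12 | 1

Inner query: students.id where major = 'Biology'.
Outer: keep enrollments rows whose student_id is in that set.
Inner query → {1}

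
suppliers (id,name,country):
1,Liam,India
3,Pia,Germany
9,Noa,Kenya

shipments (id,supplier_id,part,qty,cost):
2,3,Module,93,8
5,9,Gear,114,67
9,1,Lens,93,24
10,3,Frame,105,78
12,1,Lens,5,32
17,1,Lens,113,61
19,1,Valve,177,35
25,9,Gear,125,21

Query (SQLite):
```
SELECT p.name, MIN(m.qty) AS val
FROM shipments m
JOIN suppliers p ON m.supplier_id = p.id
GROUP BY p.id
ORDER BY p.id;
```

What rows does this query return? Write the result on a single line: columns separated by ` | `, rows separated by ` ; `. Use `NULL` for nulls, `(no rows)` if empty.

Liam | 5 ; Pia | 93 ; Noa | 114

Join each shipments row to its suppliers via supplier_id.
Group joined rows by suppliers.id; compute MIN(m.qty) per group.
  1: ids {9, 12, 17, 19} → MIN(m.qty)=5
  3: ids {2, 10} → MIN(m.qty)=93
  9: ids {5, 25} → MIN(m.qty)=114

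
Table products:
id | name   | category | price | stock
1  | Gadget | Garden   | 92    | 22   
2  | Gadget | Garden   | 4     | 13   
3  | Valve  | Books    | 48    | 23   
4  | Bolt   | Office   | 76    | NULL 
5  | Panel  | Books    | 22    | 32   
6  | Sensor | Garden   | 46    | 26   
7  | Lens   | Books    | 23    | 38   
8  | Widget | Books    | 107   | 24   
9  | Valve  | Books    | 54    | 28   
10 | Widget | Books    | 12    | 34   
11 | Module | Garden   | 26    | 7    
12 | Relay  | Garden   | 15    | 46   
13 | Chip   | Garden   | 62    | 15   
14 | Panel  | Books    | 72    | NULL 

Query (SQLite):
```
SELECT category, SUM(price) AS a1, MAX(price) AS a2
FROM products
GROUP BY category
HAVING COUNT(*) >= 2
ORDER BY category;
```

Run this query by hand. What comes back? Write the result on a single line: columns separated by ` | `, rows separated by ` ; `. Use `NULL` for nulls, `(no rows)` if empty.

Group products by category.
Per group compute: SUM(price), MAX(price).
HAVING: drop groups with fewer than 2 rows.
  Books: ids {3, 5, 7, 8, 9, 10, 14} → SUM(price)=338, MAX(price)=107
  Garden: ids {1, 2, 6, 11, 12, 13} → SUM(price)=245, MAX(price)=92
  Office: ids {4} → SUM(price)=76, MAX(price)=76

Books | 338 | 107 ; Garden | 245 | 92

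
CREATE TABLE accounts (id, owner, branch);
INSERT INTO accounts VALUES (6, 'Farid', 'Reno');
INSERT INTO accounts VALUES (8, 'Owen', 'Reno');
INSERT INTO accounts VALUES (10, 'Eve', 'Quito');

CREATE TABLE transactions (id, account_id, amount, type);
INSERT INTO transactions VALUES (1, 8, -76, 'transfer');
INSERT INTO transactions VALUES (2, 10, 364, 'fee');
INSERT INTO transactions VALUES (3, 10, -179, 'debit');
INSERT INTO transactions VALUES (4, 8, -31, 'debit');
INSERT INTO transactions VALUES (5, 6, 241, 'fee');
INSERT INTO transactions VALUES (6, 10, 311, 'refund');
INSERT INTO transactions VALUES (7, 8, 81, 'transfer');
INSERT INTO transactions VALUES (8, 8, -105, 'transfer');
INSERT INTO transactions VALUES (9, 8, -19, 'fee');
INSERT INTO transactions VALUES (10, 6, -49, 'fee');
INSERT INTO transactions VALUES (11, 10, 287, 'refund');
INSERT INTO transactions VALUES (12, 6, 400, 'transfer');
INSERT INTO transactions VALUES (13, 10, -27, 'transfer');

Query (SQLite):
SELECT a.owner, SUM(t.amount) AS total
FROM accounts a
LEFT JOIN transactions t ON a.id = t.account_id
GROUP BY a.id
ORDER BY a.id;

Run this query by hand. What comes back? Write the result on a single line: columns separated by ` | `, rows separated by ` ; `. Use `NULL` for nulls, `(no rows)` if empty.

LEFT JOIN keeps every accounts row; unmatched ones get NULL for transactions columns.
Group by accounts.id and compute SUM(t.amount). SUM over an all-NULL group is NULL.
  6: ids {5, 10, 12} → SUM(t.amount)=592
  8: ids {1, 4, 7, 8, 9} → SUM(t.amount)=-150
  10: ids {2, 3, 6, 11, 13} → SUM(t.amount)=756

Farid | 592 ; Owen | -150 ; Eve | 756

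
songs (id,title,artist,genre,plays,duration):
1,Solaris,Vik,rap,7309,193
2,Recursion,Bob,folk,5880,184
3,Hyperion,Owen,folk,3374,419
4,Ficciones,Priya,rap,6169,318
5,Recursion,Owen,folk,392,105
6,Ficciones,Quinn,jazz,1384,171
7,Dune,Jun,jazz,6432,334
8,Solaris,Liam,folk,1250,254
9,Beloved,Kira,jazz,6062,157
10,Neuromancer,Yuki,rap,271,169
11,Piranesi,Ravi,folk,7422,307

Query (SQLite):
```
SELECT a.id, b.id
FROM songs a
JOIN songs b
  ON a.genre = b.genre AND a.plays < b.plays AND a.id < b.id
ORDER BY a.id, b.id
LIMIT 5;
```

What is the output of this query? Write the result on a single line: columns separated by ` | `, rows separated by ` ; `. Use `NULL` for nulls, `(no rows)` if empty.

Pairs (a,b) with same genre, a.plays < b.plays, a.id < b.id.
genre groups: folk:{2,3,5,8,11} jazz:{6,7,9} rap:{1,4,10}
Ordered by (a.id, b.id); first 5.

2 | 11 ; 3 | 11 ; 5 | 8 ; 5 | 11 ; 6 | 7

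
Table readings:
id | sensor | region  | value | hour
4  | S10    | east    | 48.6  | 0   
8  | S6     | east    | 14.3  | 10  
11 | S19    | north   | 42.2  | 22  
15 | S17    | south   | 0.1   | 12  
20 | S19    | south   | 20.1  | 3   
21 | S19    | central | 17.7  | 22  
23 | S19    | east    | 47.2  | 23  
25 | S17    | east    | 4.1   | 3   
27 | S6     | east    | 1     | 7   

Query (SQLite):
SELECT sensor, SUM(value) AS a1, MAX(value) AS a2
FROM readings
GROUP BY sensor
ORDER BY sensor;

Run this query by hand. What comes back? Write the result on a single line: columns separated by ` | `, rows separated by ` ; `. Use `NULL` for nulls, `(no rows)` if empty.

Group readings by sensor.
Per group compute: SUM(value), MAX(value).
  S10: ids {4} → SUM(value)=48.6, MAX(value)=48.6
  S17: ids {15, 25} → SUM(value)=4.2, MAX(value)=4.1
  S19: ids {11, 20, 21, 23} → SUM(value)=127.2, MAX(value)=47.2
  S6: ids {8, 27} → SUM(value)=15.3, MAX(value)=14.3

S10 | 48.6 | 48.6 ; S17 | 4.2 | 4.1 ; S19 | 127.2 | 47.2 ; S6 | 15.3 | 14.3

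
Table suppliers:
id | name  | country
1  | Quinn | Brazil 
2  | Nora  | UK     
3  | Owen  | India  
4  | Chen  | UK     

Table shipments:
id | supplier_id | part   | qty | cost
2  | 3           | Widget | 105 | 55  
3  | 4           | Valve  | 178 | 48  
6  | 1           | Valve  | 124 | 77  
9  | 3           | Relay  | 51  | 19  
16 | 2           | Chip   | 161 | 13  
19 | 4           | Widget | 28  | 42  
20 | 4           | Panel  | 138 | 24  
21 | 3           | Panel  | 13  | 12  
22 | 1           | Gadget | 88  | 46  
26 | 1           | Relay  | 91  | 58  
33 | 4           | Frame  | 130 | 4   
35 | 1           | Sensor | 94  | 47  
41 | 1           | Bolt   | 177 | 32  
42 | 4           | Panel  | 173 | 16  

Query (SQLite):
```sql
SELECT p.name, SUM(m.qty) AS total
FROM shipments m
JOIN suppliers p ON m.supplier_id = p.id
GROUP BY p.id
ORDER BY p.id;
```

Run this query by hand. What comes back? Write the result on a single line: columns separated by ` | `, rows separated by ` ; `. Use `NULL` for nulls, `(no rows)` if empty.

Quinn | 574 ; Nora | 161 ; Owen | 169 ; Chen | 647

Join each shipments row to its suppliers via supplier_id.
Group joined rows by suppliers.id; compute SUM(m.qty) per group.
  1: ids {6, 22, 26, 35, 41} → SUM(m.qty)=574
  2: ids {16} → SUM(m.qty)=161
  3: ids {2, 9, 21} → SUM(m.qty)=169
  4: ids {3, 19, 20, 33, 42} → SUM(m.qty)=647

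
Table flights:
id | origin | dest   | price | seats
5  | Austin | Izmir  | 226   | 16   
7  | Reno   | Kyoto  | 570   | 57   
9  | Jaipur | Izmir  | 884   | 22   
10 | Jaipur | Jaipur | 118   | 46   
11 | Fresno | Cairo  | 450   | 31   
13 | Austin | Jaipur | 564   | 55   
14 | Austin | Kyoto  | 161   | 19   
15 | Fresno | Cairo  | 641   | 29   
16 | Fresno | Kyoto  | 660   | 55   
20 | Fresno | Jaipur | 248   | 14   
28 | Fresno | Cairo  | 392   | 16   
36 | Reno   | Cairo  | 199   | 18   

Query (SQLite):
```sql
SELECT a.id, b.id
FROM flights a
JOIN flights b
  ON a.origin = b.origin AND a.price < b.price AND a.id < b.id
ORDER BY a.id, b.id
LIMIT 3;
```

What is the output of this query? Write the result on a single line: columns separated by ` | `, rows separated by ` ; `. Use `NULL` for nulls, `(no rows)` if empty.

5 | 13 ; 11 | 15 ; 11 | 16

Pairs (a,b) with same origin, a.price < b.price, a.id < b.id.
origin groups: Austin:{5,13,14} Fresno:{11,15,16,20,28} Jaipur:{9,10} Reno:{7,36}
Ordered by (a.id, b.id); first 3.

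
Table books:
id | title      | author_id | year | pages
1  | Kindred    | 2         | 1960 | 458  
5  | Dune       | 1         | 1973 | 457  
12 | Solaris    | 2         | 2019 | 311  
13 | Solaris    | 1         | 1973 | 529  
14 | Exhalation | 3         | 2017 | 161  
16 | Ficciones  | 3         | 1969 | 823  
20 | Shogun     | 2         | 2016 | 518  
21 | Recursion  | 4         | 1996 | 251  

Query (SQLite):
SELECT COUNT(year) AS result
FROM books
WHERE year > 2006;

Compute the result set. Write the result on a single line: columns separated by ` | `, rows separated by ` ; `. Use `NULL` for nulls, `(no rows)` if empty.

3

Rows where year > 2006 → year values: [2019, 2017, 2016].
COUNT(year) counts non-NULL values → 3.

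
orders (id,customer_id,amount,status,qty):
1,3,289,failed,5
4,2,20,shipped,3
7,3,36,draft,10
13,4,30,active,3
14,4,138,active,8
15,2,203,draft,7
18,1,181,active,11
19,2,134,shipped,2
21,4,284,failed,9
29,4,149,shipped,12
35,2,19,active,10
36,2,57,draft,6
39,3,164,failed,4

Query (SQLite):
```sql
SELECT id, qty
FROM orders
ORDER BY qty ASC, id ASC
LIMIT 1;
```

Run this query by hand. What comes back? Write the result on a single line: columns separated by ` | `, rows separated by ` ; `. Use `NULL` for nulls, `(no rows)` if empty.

19 | 2

Sort by qty asc, tiebreak id asc: (2, id=19), (3, id=4), (3, id=13), (4, id=39) …. Take first 1.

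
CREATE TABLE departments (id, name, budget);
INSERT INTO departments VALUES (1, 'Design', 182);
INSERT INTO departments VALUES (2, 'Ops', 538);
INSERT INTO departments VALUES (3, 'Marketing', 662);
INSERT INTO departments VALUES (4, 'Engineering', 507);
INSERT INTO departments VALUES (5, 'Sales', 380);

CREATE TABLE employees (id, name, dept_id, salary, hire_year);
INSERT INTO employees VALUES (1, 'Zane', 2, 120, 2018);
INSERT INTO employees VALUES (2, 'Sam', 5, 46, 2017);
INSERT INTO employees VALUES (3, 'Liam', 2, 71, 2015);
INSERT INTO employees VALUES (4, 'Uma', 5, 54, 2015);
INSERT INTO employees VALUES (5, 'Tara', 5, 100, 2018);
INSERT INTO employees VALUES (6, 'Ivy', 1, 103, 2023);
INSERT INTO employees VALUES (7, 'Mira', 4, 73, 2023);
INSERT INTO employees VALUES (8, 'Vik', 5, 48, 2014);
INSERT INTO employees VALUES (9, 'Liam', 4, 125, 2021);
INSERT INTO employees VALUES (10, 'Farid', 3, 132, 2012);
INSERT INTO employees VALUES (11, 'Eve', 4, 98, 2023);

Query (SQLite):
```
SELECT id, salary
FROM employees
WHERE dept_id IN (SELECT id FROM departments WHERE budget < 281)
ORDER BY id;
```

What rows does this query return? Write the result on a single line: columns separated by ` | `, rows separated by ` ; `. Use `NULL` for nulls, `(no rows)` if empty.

6 | 103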